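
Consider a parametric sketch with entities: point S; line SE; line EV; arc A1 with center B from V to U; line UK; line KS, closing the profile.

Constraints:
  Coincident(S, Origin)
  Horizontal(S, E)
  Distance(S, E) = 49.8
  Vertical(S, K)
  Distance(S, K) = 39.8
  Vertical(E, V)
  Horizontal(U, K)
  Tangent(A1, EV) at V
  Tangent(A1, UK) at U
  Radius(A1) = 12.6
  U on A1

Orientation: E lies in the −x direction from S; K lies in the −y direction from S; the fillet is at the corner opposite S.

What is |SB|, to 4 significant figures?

46.08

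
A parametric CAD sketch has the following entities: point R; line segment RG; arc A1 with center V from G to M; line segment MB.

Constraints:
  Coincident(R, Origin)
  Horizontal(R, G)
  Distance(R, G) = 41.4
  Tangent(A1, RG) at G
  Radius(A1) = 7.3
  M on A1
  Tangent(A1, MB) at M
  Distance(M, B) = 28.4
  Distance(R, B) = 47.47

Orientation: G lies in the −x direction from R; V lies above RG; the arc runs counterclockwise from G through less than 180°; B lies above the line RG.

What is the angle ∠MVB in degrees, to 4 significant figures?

75.58°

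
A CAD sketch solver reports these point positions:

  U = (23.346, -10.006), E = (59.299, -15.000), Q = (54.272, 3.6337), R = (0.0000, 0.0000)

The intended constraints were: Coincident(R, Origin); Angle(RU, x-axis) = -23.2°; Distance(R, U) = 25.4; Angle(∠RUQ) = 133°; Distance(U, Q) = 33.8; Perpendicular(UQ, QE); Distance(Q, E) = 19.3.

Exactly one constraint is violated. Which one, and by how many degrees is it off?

Perpendicular(UQ, QE) — off by 8.70°.

R = (0.00, 0.00) ✓; RU at -23.20° ✓; |RU| = 25.40 ✓; ∠RUQ = 133.0° ✓; |UQ| = 33.80 ✓; ∠(UQ, QE) = 98.70° ✗; |QE| = 19.30 ✓.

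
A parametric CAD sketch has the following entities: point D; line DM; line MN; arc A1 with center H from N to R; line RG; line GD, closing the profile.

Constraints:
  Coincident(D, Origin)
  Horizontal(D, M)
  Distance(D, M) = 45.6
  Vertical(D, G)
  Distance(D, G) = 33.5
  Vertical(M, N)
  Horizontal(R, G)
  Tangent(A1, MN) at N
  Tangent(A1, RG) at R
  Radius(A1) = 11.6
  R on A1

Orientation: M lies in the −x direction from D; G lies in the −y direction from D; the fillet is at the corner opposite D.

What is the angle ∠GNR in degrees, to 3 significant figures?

30.7°

D is at the origin; DM is horizontal with |DM| = 45.6 and M on the −x side, so M = (-45.6, 0.00). D and G share the same x with |DG| = 33.5 and G on the −y side, so G = (0.00, -33.5). The virtual corner opposite D is at (-45.6, -33.5). Tangency of A1 to MN means the radius HN is perpendicular to MN and since A1 is tangent to RG there, HR ⟂ RG, with radius 11.6, so the center H sits 11.6 in from both sides at H = (-34.0, -21.9). That places the tangent points at N = (-45.6, -21.9) on MN and R = (-34.0, -33.5) on RG. Then cos ∠GNR = NG·NR / (|NG||NR|), giving 30.7°.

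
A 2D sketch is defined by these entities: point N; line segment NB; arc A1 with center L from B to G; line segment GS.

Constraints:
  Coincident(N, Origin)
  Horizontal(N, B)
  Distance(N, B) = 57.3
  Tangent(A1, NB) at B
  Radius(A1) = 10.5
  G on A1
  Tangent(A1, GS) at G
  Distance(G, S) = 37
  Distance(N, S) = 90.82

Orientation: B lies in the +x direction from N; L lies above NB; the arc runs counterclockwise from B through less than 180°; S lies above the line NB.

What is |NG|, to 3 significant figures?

67.3

N is at the origin; N and B share the same y with |NB| = 57.3 and B on the +x side, so B = (57.3, 0.00). A1 meets NB tangentially, so LB is at right angles to NB, so L = B + (0, 10.5) = (57.3, 10.5). Since LG ⟂ GS (tangency), |LS| = √(10.5² + 37.0²) = 38.5 regardless of where G sits on A1. So S lies on both circle(N, 90.82) and circle(L, 38.5); the above-NB intersection is S = (81.2, 40.6). G is the foot of the tangent from S: G = (67.0, 6.46).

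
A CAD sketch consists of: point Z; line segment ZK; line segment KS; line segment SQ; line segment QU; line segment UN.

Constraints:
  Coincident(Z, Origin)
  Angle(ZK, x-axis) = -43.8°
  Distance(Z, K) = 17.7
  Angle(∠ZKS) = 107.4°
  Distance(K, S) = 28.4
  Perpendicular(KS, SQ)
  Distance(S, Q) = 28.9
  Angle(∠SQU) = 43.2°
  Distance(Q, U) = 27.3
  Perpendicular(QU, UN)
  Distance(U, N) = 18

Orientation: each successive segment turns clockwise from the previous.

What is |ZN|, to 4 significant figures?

34.64

Z is at the origin; ZK runs at -43.8° with length 17.7, so K = (12.78, -12.25). ∠ZKS = 107.4° gives KS at -116.4° from the x-axis; with |KS| = 28.4, S = (0.1475, -37.69). KS ⟂ SQ, so SQ runs at 153.6°; with |SQ| = 28.9, Q = (-25.74, -24.84). ∠SQU = 43.2° gives QU at 16.80° from the x-axis; with |QU| = 27.3, U = (0.3963, -16.95). QU is perpendicular to UN, so UN runs at -73.20°; with |UN| = 18.0, N = (5.599, -34.18). Then |ZN| = |N − Z| = 34.64.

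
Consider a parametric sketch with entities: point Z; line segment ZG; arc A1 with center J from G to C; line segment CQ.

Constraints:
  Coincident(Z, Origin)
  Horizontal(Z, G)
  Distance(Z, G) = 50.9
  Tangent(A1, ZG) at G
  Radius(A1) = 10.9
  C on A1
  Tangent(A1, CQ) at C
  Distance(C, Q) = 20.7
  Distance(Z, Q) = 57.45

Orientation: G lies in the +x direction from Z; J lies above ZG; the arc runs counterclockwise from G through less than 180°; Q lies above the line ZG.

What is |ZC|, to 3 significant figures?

62.0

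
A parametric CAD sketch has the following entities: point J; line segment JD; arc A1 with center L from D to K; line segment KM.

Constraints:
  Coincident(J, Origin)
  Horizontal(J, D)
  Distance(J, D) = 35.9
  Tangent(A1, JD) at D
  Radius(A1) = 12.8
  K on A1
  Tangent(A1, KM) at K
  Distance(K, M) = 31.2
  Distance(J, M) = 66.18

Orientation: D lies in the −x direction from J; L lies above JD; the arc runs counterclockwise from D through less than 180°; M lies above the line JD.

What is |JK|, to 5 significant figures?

35.020

J is at the origin; JD is horizontal with |JD| = 35.9 and D on the −x side, so D = (-35.900, 0.0000). Since A1 is tangent to JD there, LD ⟂ JD, so L = D + (0, 12.8) = (-35.900, 12.800). Since LK ⟂ KM (tangency), |LM| = √(12.8² + 31.2²) = 33.724 regardless of where K sits on A1. So M lies on both circle(J, 66.18) and circle(L, 33.724); the above-JD intersection is M = (-49.887, 43.486). K is the foot of the tangent from M: K = (-27.140, 22.132).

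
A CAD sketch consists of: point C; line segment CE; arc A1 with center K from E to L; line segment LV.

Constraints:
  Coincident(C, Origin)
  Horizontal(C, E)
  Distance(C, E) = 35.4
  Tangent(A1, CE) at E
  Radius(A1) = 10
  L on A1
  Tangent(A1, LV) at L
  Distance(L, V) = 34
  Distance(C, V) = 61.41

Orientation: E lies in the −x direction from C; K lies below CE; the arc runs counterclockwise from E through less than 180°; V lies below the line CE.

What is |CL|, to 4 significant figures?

46.66

Checks: |KL| = 10.00 ✓; ∠(KL, LV) = 90.00° ✓; |LV| = 34.00 ✓; |CV| = 61.41 ✓.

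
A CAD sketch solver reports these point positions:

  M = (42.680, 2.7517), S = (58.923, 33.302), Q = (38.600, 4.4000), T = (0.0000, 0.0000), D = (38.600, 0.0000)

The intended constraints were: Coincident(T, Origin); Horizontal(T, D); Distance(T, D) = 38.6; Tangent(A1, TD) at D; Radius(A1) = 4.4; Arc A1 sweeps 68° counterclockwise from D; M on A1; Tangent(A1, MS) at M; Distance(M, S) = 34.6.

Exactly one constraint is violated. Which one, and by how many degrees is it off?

Tangent(A1, MS) at M — off by 6.00°.

T = (0.00, 0.00) ✓; T.y = 0.00, D.y = 0.00 ✓; |TD| = 38.60 ✓; ∠(QD, DT) = 90.00° ✓; |QD| = 4.400 ✓; bearing(Q→M) − bearing(Q→D) = 68.00° ✓; |QM| = 4.400 ✓; ∠(QM, MS) = 96.00° ✗; |MS| = 34.60 ✓.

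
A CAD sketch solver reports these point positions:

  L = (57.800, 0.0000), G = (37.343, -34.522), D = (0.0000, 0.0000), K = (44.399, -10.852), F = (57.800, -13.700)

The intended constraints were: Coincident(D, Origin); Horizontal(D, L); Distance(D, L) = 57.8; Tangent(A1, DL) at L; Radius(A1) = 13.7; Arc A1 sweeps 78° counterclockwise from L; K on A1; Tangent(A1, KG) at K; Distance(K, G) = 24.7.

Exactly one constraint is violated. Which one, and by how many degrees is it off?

Tangent(A1, KG) at K — off by 4.60°.

D = (0.00, 0.00) ✓; D.y = 0.00, L.y = 0.00 ✓; |DL| = 57.80 ✓; ∠(FL, LD) = 90.00° ✓; |FL| = 13.70 ✓; bearing(F→K) − bearing(F→L) = 78.00° ✓; |FK| = 13.70 ✓; ∠(FK, KG) = 94.60° ✗; |KG| = 24.70 ✓.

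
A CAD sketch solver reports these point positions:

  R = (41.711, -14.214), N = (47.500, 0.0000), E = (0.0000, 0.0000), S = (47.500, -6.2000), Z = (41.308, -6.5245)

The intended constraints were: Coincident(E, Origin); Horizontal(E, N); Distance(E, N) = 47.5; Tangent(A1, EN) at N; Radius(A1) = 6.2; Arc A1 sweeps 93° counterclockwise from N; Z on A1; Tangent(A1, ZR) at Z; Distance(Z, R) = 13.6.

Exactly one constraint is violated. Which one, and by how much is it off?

Distance(Z, R) = 13.6 — off by 5.90.

E = (0.00, 0.00) ✓; E.y = 0.00, N.y = 0.00 ✓; |EN| = 47.50 ✓; ∠(SN, NE) = 90.00° ✓; |SN| = 6.200 ✓; bearing(S→Z) − bearing(S→N) = 93.00° ✓; |SZ| = 6.200 ✓; ∠(SZ, ZR) = 90.00° ✓; |ZR| = 7.700 ✗.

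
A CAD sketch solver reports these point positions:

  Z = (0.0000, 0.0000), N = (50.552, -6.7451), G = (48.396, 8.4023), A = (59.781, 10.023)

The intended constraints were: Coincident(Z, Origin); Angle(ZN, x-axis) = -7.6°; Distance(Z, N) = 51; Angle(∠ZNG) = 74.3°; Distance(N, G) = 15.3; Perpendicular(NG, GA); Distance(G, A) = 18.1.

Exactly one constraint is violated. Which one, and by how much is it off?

Distance(G, A) = 18.1 — off by 6.60.

Z = (0.00, 0.00) ✓; ZN at -7.600° ✓; |ZN| = 51.00 ✓; ∠ZNG = 74.30° ✓; |NG| = 15.30 ✓; ∠(NG, GA) = 90.00° ✓; |GA| = 11.50 ✗.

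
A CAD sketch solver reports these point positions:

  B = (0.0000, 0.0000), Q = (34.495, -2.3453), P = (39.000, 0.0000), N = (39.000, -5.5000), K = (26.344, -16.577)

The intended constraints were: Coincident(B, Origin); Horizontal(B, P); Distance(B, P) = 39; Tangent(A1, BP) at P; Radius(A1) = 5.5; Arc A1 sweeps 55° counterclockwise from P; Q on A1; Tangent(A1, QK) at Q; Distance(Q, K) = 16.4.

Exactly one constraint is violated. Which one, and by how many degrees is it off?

Tangent(A1, QK) at Q — off by 5.20°.

B = (0.00, 0.00) ✓; B.y = 0.00, P.y = 0.00 ✓; |BP| = 39.00 ✓; ∠(NP, PB) = 90.00° ✓; |NP| = 5.500 ✓; bearing(N→Q) − bearing(N→P) = 55.00° ✓; |NQ| = 5.500 ✓; ∠(NQ, QK) = 84.80° ✗; |QK| = 16.40 ✓.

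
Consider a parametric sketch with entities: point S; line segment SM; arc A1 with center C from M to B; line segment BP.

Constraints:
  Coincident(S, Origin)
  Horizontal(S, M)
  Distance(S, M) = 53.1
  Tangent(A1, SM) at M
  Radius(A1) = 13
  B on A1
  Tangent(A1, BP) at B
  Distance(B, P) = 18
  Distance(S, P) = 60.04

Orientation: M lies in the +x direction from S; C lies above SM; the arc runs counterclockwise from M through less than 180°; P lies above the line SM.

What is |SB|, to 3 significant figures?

66.0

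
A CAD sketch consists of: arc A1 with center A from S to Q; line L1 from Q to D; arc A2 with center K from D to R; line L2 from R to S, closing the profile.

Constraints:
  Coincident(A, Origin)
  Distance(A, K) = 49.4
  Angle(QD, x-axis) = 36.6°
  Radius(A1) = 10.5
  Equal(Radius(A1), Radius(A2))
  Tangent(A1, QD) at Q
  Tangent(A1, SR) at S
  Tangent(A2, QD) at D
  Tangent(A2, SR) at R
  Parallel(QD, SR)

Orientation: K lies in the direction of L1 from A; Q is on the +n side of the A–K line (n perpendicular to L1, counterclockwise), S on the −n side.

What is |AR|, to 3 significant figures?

50.5

The slot axis is L1's direction at 36.6°, so u = (cos 36.6°, sin 36.6°) = (0.803, 0.596) and n = (−sin 36.6°, cos 36.6°) = (-0.596, 0.803). A is at the origin and K lies 49.4 along u from A, so K = 49.4·u = (39.7, 29.5). Tangency of A1 to both parallel lines with radius 10.5 puts Q and S at A ± 10.5·n: Q = (-6.26, 8.43), S = (6.26, -8.43). Equal radii place D and R the same way about K: D = K + 10.5·n = (33.4, 37.9), R = K − 10.5·n = (45.9, 21.0). Then |AR| = |R − A| = 50.5.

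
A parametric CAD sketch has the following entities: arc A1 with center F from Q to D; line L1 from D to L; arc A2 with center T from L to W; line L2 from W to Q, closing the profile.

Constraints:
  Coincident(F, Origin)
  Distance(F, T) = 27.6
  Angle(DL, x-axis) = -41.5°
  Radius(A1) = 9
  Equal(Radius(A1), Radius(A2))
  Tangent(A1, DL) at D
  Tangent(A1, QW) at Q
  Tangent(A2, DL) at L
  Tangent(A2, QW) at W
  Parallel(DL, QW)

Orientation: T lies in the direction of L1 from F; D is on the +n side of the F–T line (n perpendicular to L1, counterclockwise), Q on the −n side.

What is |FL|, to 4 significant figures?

29.03

The slot axis is L1's direction at -41.5°, so u = (cos -41.5°, sin -41.5°) = (0.7490, -0.6626) and n = (−sin -41.5°, cos -41.5°) = (0.6626, 0.7490). F is at the origin and T lies 27.6 along u from F, so T = 27.6·u = (20.67, -18.29). Tangency of A1 to both parallel lines with radius 9.0 puts D and Q at F ± 9.0·n: D = (5.964, 6.741), Q = (-5.964, -6.741). Equal radii place L and W the same way about T: L = T + 9.0·n = (26.63, -11.55), W = T − 9.0·n = (14.71, -25.03). Then |FL| = |L − F| = 29.03.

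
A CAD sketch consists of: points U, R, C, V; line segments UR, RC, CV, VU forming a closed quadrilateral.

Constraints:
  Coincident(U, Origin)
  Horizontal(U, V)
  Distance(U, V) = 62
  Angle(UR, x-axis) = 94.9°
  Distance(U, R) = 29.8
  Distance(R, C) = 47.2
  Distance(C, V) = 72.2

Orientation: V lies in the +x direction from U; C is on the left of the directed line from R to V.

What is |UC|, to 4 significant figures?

70.82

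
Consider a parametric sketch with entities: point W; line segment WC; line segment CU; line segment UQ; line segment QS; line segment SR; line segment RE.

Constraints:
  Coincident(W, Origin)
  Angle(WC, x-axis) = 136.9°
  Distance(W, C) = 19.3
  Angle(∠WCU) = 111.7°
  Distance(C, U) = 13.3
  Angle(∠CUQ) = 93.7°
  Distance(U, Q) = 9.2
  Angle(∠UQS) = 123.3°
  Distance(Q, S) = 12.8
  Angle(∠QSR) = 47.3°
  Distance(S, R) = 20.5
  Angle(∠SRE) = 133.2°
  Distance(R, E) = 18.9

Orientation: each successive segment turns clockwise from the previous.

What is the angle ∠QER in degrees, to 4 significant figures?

36.79°

W is at the origin; WC runs at 136.9° with length 19.3, so C = (-14.09, 13.19). ∠WCU = 111.7° gives CU at 68.60° from the x-axis; with |CU| = 13.3, U = (-9.239, 25.57). ∠CUQ = 93.7° gives UQ at -17.70° from the x-axis; with |UQ| = 9.2, Q = (-0.4748, 22.77). ∠UQS = 123.3° gives QS at -74.40° from the x-axis; with |QS| = 12.8, S = (2.967, 10.44). ∠QSR = 47.3° gives SR at 152.9° from the x-axis; with |SR| = 20.5, R = (-15.28, 19.78). ∠SRE = 133.2° gives RE at 106.1° from the x-axis; with |RE| = 18.9, E = (-20.52, 37.94). Then cos ∠QER = EQ·ER / (|EQ||ER|), giving 36.79°.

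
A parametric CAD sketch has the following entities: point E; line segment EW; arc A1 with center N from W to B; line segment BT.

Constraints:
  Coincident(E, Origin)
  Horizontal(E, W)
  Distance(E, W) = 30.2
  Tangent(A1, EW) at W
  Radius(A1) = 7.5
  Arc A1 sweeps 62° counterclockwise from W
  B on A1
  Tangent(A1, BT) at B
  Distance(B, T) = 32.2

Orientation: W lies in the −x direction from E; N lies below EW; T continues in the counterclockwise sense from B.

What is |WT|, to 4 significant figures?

39.03

E is at the origin; EW is horizontal with |EW| = 30.2 and W on the −x side, so W = (-30.20, 0.000). The tangent condition forces NW to be normal to EW, so N = W + (0, -7.5) = (-30.20, -7.500). On A1, W sits at bearing 90° from N; a 62° counterclockwise sweep puts B at bearing 152°, so B = N + 7.5·(cos 152°, sin 152°) = (-36.82, -3.979). A1 meets BT tangentially, so NB is at right angles to BT, so BT runs along (−sin 152°, cos 152°); with |BT| = 32.2, T = (-51.94, -32.41). Then |WT| = |T − W| = 39.03.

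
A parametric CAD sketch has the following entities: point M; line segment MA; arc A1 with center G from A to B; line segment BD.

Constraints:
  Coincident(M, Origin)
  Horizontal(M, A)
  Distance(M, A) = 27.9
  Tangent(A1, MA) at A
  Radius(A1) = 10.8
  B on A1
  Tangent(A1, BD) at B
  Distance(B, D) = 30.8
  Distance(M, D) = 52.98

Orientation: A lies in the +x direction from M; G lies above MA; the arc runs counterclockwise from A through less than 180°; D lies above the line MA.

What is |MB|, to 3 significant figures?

40.7

M is at the origin; MA is horizontal with |MA| = 27.9 and A on the +x side, so A = (27.9, 0.00). Since A1 is tangent to MA there, GA ⟂ MA, so G = A + (0, 10.8) = (27.9, 10.8). Since GB ⟂ BD (tangency), |GD| = √(10.8² + 30.8²) = 32.6 regardless of where B sits on A1. So D lies on both circle(M, 52.98) and circle(G, 32.6); the above-MA intersection is D = (30.5, 43.3). B is the foot of the tangent from D: B = (38.3, 13.6).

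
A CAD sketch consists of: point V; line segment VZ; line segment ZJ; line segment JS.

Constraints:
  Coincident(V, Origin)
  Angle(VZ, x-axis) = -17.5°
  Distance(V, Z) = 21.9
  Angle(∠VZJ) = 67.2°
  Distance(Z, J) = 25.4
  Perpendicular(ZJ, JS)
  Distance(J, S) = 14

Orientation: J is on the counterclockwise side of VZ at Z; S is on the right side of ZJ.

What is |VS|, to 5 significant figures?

38.144

V is at the origin; VZ runs at -17.5° with length 21.9, so Z = 21.9·(cos -17.5°, sin -17.5°) = (20.886, -6.5855). ∠VZJ = 67.2°, so ZJ runs at -17.5° + (180° − 67.2°) = 95.300° from the x-axis; with |ZJ| = 25.4, J = Z + 25.4·(cos 95.300°, sin 95.300°) = (18.540, 18.706). ZJ ⟂ JS; with |JS| = 14.0 on the right of ZJ, S = J + 14.0·(0.99572, 0.092371) = (32.480, 19.999). Then |VS| = |S − V| = 38.144.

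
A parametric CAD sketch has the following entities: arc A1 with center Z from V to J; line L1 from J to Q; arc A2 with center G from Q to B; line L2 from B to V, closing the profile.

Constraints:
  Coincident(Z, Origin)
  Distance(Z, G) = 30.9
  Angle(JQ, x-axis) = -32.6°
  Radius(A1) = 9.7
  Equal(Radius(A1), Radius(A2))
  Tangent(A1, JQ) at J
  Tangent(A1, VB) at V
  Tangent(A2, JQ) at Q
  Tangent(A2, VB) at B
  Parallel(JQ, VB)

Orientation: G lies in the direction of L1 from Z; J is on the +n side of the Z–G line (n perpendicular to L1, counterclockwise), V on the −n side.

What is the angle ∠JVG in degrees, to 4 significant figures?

72.57°

The slot axis is L1's direction at -32.6°, so u = (cos -32.6°, sin -32.6°) = (0.8425, -0.5388) and n = (−sin -32.6°, cos -32.6°) = (0.5388, 0.8425). Z is at the origin and G lies 30.9 along u from Z, so G = 30.9·u = (26.03, -16.65). Tangency of A1 to both parallel lines with radius 9.7 puts J and V at Z ± 9.7·n: J = (5.226, 8.172), V = (-5.226, -8.172). Then cos ∠JVG = VJ·VG / (|VJ||VG|), giving 72.57°.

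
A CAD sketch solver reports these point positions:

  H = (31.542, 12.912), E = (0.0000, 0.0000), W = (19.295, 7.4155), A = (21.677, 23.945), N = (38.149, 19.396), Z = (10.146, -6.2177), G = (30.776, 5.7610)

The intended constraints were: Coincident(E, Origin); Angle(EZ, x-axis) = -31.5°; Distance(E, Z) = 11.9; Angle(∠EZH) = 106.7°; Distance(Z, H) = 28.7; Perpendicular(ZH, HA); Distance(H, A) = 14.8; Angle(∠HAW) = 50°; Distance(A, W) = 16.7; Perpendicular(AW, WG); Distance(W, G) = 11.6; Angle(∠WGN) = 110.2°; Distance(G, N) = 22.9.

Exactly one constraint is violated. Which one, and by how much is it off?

Distance(G, N) = 22.9 — off by 7.40.

E = (0.00, 0.00) ✓; EZ at -31.50° ✓; |EZ| = 11.90 ✓; ∠EZH = 106.7° ✓; |ZH| = 28.70 ✓; ∠(ZH, HA) = 90.00° ✓; |HA| = 14.80 ✓; ∠HAW = 50.00° ✓; |AW| = 16.70 ✓; ∠(AW, WG) = 90.00° ✓; |WG| = 11.60 ✓; ∠WGN = 110.2° ✓; |GN| = 15.50 ✗.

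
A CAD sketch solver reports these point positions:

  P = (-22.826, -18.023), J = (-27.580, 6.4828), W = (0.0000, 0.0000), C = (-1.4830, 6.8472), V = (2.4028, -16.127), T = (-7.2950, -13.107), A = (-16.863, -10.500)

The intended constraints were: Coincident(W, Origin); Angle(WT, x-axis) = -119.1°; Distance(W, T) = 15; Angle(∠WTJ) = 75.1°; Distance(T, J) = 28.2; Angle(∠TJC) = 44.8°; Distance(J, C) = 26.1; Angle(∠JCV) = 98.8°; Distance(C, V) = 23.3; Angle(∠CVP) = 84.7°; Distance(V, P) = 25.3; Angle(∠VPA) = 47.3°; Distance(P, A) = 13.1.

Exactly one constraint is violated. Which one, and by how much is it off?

Distance(P, A) = 13.1 — off by 3.50.

W = (0.00, 0.00) ✓; WT at -119.1° ✓; |WT| = 15.00 ✓; ∠WTJ = 75.10° ✓; |TJ| = 28.20 ✓; ∠TJC = 44.80° ✓; |JC| = 26.10 ✓; ∠JCV = 98.80° ✓; |CV| = 23.30 ✓; ∠CVP = 84.70° ✓; |VP| = 25.30 ✓; ∠VPA = 47.30° ✓; |PA| = 9.600 ✗.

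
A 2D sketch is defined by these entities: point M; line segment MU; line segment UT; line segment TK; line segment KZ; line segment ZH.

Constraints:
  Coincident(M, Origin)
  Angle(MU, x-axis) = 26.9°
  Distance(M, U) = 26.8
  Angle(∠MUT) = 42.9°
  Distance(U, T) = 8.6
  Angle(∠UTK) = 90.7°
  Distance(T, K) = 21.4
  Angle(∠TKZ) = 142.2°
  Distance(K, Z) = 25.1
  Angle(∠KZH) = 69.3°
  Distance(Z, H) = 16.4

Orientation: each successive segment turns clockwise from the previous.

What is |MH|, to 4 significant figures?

35.88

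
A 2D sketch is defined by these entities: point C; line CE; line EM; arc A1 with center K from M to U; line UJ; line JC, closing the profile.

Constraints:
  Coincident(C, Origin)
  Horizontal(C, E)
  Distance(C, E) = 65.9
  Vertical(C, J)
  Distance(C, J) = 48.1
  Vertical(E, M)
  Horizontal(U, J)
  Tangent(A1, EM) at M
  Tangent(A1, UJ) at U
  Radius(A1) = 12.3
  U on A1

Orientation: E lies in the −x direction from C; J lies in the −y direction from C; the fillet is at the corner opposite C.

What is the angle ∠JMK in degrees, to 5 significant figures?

10.572°

The virtual corner opposite C is at (-65.900, -48.100). A1 meets EM tangentially, so KM is at right angles to EM and the tangent condition forces KU to be normal to UJ, with radius 12.3, so the center K sits 12.3 in from both sides at K = (-53.600, -35.800). That places the tangent points at M = (-65.900, -35.800) on EM and U = (-53.600, -48.100) on UJ. Then cos ∠JMK = MJ·MK / (|MJ||MK|), giving 10.572°.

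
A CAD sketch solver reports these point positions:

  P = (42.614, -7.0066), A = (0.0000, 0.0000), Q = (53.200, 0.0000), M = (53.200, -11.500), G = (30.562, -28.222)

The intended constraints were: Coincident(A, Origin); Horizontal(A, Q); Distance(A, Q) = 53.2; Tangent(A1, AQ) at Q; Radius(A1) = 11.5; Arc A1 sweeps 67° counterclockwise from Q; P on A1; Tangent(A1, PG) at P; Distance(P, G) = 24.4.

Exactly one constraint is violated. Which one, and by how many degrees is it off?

Tangent(A1, PG) at P — off by 6.60°.

A = (0.00, 0.00) ✓; A.y = 0.00, Q.y = 0.00 ✓; |AQ| = 53.20 ✓; ∠(MQ, QA) = 90.00° ✓; |MQ| = 11.50 ✓; bearing(M→P) − bearing(M→Q) = 67.00° ✓; |MP| = 11.50 ✓; ∠(MP, PG) = 96.60° ✗; |PG| = 24.40 ✓.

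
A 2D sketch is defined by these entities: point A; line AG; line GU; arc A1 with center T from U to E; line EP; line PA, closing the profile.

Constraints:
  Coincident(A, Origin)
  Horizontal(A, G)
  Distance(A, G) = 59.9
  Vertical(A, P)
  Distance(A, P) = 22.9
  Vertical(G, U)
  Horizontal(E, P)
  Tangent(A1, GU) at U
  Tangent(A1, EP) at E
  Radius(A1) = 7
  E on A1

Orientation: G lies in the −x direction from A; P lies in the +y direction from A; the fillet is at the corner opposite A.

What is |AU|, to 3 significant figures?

62.0

A is at the origin; AG is horizontal with |AG| = 59.9 and G on the −x side, so G = (-59.9, 0.00). A and P share the same x with |AP| = 22.9 and P on the +y side, so P = (0.00, 22.9). The virtual corner opposite A is at (-59.9, 22.9). Tangency of A1 to GU means the radius TU is perpendicular to GU and tangency of A1 to EP means the radius TE is perpendicular to EP, with radius 7.0, so the center T sits 7.0 in from both sides at T = (-52.9, 15.9). That places the tangent points at U = (-59.9, 15.9) on GU and E = (-52.9, 22.9) on EP. Then |AU| = |U − A| = 62.0.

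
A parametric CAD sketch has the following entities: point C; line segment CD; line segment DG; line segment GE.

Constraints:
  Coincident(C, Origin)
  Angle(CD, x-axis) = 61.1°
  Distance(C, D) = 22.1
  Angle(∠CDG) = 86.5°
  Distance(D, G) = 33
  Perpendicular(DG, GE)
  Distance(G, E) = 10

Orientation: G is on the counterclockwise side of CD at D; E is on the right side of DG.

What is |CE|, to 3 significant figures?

45.1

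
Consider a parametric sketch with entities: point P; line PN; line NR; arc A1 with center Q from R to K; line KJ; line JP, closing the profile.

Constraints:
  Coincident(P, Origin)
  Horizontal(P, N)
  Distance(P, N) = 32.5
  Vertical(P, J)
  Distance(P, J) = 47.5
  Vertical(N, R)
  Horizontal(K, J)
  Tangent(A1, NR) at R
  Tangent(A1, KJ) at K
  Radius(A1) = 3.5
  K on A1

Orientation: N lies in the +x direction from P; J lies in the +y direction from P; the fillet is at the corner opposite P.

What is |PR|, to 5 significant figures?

54.701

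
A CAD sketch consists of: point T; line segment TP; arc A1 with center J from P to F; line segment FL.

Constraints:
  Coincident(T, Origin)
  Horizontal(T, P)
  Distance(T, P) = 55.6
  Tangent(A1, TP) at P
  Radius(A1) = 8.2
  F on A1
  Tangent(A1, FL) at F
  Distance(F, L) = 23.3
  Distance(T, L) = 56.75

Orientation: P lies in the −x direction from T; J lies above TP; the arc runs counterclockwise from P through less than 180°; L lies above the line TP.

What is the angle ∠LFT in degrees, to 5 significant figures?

99.361°

Checks: |JF| = 8.200 ✓; ∠(JF, FL) = 90.00° ✓; |FL| = 23.30 ✓; |TL| = 56.75 ✓.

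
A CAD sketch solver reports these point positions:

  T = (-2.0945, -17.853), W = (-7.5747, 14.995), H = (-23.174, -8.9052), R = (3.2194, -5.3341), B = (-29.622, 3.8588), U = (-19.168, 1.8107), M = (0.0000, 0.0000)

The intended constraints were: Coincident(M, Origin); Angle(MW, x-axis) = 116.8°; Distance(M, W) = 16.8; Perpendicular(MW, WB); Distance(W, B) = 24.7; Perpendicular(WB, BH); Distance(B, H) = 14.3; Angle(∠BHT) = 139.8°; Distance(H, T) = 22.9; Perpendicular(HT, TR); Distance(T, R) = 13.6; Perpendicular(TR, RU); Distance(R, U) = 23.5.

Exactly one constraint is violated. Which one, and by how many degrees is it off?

Perpendicular(TR, RU) — off by 5.30°.

M = (0.00, 0.00) ✓; MW at 116.8° ✓; |MW| = 16.80 ✓; ∠(MW, WB) = 90.00° ✓; |WB| = 24.70 ✓; ∠(WB, BH) = 90.00° ✓; |BH| = 14.30 ✓; ∠BHT = 139.8° ✓; |HT| = 22.90 ✓; ∠(HT, TR) = 90.00° ✓; |TR| = 13.60 ✓; ∠(TR, RU) = 95.30° ✗; |RU| = 23.50 ✓.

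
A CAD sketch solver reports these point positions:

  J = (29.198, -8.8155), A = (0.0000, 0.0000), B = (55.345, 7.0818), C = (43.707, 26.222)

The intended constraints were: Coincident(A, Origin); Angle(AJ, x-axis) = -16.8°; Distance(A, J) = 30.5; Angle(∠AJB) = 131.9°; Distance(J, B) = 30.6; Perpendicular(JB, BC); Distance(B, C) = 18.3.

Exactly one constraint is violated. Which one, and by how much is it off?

Distance(B, C) = 18.3 — off by 4.10.

A = (0.00, 0.00) ✓; AJ at -16.80° ✓; |AJ| = 30.50 ✓; ∠AJB = 131.9° ✓; |JB| = 30.60 ✓; ∠(JB, BC) = 90.00° ✓; |BC| = 22.40 ✗.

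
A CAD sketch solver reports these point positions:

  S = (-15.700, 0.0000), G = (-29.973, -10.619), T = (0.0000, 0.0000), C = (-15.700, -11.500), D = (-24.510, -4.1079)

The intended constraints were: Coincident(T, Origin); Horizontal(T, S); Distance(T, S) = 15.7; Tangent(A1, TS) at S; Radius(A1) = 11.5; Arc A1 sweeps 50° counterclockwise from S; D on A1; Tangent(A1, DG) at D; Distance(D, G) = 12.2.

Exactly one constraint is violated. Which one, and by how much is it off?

Distance(D, G) = 12.2 — off by 3.70.

T = (0.00, 0.00) ✓; T.y = 0.00, S.y = 0.00 ✓; |TS| = 15.70 ✓; ∠(CS, ST) = 90.00° ✓; |CS| = 11.50 ✓; bearing(C→D) − bearing(C→S) = 50.00° ✓; |CD| = 11.50 ✓; ∠(CD, DG) = 90.00° ✓; |DG| = 8.499 ✗.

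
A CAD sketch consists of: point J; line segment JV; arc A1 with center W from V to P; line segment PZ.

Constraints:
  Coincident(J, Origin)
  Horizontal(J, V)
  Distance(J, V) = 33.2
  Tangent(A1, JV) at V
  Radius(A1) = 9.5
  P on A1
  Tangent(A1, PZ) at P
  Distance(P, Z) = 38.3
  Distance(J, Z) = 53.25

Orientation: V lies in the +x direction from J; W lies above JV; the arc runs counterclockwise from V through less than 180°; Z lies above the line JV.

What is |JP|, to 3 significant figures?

43.9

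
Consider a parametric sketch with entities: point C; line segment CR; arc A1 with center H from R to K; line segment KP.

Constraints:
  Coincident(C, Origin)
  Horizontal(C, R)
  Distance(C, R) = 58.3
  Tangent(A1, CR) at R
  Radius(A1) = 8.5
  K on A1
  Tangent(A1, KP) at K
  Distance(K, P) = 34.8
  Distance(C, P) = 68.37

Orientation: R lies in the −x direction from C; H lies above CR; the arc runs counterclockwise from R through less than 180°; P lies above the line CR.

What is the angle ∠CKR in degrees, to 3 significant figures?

122°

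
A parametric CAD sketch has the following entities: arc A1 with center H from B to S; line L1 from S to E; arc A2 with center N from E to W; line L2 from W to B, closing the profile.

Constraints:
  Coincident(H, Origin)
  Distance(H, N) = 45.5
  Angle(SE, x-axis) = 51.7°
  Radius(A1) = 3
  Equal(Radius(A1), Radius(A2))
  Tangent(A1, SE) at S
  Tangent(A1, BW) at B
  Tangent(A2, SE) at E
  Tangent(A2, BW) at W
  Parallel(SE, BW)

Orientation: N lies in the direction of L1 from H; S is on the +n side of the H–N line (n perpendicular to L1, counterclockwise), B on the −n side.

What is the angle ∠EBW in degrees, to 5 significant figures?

7.5121°

The slot axis is L1's direction at 51.7°, so u = (cos 51.7°, sin 51.7°) = (0.61978, 0.78478) and n = (−sin 51.7°, cos 51.7°) = (-0.78478, 0.61978). H is at the origin and N lies 45.5 along u from H, so N = 45.5·u = (28.200, 35.707). Tangency of A1 to both parallel lines with radius 3.0 puts S and B at H ± 3.0·n: S = (-2.3543, 1.8593), B = (2.3543, -1.8593). Equal radii place E and W the same way about N: E = N + 3.0·n = (25.846, 37.567), W = N − 3.0·n = (30.554, 33.848). Then cos ∠EBW = BE·BW / (|BE||BW|), giving 7.5121°.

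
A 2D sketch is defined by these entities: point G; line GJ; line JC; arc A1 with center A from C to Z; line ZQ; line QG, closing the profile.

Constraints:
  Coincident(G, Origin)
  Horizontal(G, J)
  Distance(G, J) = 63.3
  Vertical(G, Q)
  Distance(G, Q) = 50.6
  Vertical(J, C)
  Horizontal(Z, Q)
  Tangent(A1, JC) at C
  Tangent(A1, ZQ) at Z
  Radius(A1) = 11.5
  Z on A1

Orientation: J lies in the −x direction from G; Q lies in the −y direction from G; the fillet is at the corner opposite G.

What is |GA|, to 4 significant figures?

64.90

GQ is vertical with |GQ| = 50.6 and Q on the −y side, so Q = (0.000, -50.60). The virtual corner opposite G is at (-63.30, -50.60). A1 meets JC tangentially, so AC is at right angles to JC and A1 meets ZQ tangentially, so AZ is at right angles to ZQ, with radius 11.5, so the center A sits 11.5 in from both sides at A = (-51.80, -39.10). Then |GA| = |A − G| = 64.90.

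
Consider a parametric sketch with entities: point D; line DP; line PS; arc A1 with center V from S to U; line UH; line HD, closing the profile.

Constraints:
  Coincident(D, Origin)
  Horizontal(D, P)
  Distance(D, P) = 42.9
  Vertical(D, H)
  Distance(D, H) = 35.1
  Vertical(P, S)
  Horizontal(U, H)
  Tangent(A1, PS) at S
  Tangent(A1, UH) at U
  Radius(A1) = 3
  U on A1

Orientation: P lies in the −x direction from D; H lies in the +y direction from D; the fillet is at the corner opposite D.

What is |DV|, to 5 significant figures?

51.210

D and H share the same x with |DH| = 35.1 and H on the +y side, so H = (0.0000, 35.100). The virtual corner opposite D is at (-42.900, 35.100). Since A1 is tangent to PS there, VS ⟂ PS and the tangent condition forces VU to be normal to UH, with radius 3.0, so the center V sits 3.0 in from both sides at V = (-39.900, 32.100). Then |DV| = |V − D| = 51.210.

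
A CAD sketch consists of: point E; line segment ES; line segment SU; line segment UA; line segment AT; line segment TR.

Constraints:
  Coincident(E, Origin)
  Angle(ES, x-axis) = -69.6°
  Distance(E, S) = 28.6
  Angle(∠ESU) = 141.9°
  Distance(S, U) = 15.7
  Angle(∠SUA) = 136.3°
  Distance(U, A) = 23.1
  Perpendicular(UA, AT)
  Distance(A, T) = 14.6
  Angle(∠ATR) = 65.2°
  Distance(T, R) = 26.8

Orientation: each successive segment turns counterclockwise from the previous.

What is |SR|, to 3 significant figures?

12.6

UA ⟂ AT, so AT runs at 102°; with |AT| = 14.6, T = (42.8, -15.9). ∠ATR = 65.2° gives TR at -143° from the x-axis; with |TR| = 26.8, R = (21.4, -32.0). Then |SR| = |R − S| = 12.6.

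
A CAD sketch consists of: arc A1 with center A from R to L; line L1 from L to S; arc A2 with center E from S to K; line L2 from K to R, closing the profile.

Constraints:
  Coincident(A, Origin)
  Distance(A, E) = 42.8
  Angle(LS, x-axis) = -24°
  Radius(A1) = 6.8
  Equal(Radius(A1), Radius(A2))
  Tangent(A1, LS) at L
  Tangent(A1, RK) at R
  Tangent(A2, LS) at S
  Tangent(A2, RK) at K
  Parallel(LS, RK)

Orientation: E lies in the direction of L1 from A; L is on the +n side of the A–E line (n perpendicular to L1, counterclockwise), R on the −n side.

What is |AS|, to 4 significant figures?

43.34

Tangency of A1 to both parallel lines with radius 6.8 puts L and R at A ± 6.8·n: L = (2.766, 6.212), R = (-2.766, -6.212). Equal radii place S and K the same way about E: S = E + 6.8·n = (41.87, -11.20), K = E − 6.8·n = (36.33, -23.62). Then |AS| = |S − A| = 43.34.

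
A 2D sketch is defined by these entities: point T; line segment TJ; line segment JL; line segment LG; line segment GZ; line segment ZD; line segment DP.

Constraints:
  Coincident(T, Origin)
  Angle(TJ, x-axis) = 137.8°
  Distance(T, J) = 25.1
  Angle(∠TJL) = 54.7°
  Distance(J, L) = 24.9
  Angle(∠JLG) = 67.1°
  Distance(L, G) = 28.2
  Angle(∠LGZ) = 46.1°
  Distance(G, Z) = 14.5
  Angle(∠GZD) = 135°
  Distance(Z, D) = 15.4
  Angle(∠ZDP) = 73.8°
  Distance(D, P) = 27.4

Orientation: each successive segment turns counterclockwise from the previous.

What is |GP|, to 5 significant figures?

24.129

T is at the origin; TJ runs at 137.8° with length 25.1, so J = (-18.594, 16.860). ∠TJL = 54.7° gives JL at -96.900° from the x-axis; with |JL| = 24.9, L = (-21.586, -7.8595). ∠JLG = 67.1° gives LG at 16.000° from the x-axis; with |LG| = 28.2, G = (5.5220, -0.086498). ∠LGZ = 46.1° gives GZ at 149.90° from the x-axis; with |GZ| = 14.5, Z = (-7.0227, 7.1854). ∠GZD = 135.0° gives ZD at -165.10° from the x-axis; with |ZD| = 15.4, D = (-21.905, 3.2256). ∠ZDP = 73.8° gives DP at -58.900° from the x-axis; with |DP| = 27.4, P = (-7.7519, -20.236). Then |GP| = |P − G| = 24.129.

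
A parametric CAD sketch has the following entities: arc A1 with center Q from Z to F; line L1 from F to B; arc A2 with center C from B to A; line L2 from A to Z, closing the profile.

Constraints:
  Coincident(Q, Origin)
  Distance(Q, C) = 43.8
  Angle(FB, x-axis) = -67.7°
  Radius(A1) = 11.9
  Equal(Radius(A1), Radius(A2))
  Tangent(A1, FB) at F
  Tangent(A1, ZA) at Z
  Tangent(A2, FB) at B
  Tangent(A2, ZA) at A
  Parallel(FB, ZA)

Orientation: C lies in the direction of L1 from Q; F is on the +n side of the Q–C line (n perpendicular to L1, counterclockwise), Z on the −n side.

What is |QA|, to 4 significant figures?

45.39

The slot axis is L1's direction at -67.7°, so u = (cos -67.7°, sin -67.7°) = (0.3795, -0.9252) and n = (−sin -67.7°, cos -67.7°) = (0.9252, 0.3795). Q is at the origin and C lies 43.8 along u from Q, so C = 43.8·u = (16.62, -40.52). Tangency of A1 to both parallel lines with radius 11.9 puts F and Z at Q ± 11.9·n: F = (11.01, 4.516), Z = (-11.01, -4.516). Equal radii place B and A the same way about C: B = C + 11.9·n = (27.63, -36.01), A = C − 11.9·n = (5.610, -45.04). Then |QA| = |A − Q| = 45.39.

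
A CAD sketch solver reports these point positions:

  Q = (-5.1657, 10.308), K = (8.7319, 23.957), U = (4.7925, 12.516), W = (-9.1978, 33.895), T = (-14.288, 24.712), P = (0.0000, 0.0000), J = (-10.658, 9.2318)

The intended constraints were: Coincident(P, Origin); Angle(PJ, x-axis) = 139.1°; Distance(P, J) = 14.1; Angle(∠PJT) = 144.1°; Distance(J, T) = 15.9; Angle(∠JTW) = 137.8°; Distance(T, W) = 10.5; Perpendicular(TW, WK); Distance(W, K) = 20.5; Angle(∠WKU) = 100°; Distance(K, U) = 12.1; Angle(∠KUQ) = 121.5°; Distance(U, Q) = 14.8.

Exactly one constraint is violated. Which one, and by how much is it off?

Distance(U, Q) = 14.8 — off by 4.60.

P = (0.00, 0.00) ✓; PJ at 139.1° ✓; |PJ| = 14.10 ✓; ∠PJT = 144.1° ✓; |JT| = 15.90 ✓; ∠JTW = 137.8° ✓; |TW| = 10.50 ✓; ∠(TW, WK) = 90.00° ✓; |WK| = 20.50 ✓; ∠WKU = 100.0° ✓; |KU| = 12.10 ✓; ∠KUQ = 121.5° ✓; |UQ| = 10.20 ✗.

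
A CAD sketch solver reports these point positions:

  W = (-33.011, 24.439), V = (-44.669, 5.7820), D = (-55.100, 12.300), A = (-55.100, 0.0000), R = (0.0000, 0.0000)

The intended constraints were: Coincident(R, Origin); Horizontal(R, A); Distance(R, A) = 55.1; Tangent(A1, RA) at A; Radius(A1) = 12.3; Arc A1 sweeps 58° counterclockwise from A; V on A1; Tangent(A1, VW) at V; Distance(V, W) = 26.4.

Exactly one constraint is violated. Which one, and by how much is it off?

Distance(V, W) = 26.4 — off by 4.40.

R = (0.00, 0.00) ✓; R.y = 0.00, A.y = 0.00 ✓; |RA| = 55.10 ✓; ∠(DA, AR) = 90.00° ✓; |DA| = 12.30 ✓; bearing(D→V) − bearing(D→A) = 58.00° ✓; |DV| = 12.30 ✓; ∠(DV, VW) = 90.00° ✓; |VW| = 22.00 ✗.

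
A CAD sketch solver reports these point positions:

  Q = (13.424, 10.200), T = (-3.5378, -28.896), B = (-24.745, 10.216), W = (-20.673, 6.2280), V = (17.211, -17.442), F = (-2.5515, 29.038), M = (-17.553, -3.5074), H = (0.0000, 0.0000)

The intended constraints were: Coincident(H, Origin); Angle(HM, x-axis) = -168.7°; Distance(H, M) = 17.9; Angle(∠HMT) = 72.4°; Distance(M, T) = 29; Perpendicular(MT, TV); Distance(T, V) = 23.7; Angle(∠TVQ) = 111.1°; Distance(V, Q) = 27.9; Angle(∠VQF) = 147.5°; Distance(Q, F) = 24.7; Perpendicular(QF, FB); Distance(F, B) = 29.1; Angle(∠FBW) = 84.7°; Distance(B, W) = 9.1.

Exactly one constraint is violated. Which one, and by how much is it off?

Distance(B, W) = 9.1 — off by 3.40.

H = (0.00, 0.00) ✓; HM at -168.7° ✓; |HM| = 17.90 ✓; ∠HMT = 72.40° ✓; |MT| = 29.00 ✓; ∠(MT, TV) = 90.00° ✓; |TV| = 23.70 ✓; ∠TVQ = 111.1° ✓; |VQ| = 27.90 ✓; ∠VQF = 147.5° ✓; |QF| = 24.70 ✓; ∠(QF, FB) = 90.00° ✓; |FB| = 29.10 ✓; ∠FBW = 84.70° ✓; |BW| = 5.700 ✗.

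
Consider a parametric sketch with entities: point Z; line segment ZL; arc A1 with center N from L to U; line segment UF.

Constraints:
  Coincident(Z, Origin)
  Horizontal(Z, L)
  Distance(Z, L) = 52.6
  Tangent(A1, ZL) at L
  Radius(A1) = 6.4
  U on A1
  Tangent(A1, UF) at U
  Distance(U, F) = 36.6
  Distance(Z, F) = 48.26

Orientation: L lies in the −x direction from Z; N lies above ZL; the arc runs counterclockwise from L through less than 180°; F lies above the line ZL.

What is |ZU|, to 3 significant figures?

47.0

Checks: |NU| = 6.400 ✓; ∠(NU, UF) = 90.00° ✓; |UF| = 36.60 ✓; |ZF| = 48.26 ✓.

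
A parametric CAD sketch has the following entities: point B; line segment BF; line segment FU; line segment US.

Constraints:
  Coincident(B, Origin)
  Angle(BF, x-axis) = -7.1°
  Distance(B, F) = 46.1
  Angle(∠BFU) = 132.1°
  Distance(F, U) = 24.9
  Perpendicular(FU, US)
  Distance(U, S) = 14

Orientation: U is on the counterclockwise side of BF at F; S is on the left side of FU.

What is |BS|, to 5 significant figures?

59.352

∠BFU = 132.1°, so FU runs at -7.1° + (180° − 132.1°) = 40.800° from the x-axis; with |FU| = 24.9, U = F + 24.9·(cos 40.800°, sin 40.800°) = (64.596, 10.572). FU ⟂ US; with |US| = 14.0 on the left of FU, S = U + 14.0·(-0.65342, 0.75700) = (55.448, 21.170). Then |BS| = |S − B| = 59.352.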